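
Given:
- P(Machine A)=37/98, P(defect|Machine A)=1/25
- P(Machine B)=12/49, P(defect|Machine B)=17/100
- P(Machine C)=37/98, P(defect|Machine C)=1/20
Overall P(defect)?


P(B) = Σ P(B|Aᵢ)×P(Aᵢ)
  1/25×37/98 = 37/2450
  17/100×12/49 = 51/1225
  1/20×37/98 = 37/1960
Sum = 741/9800

P(defect) = 741/9800 ≈ 7.56%


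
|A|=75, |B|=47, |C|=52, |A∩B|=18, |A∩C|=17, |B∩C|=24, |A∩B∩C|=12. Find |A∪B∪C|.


|A∪B∪C| = 75+47+52-18-17-24+12 = 127

|A∪B∪C| = 127


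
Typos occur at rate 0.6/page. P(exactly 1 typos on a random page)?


Poisson(λ=0.6): P(X=1) = e^(-λ)×λ^k/k!
= e^(-0.6) × 0.6^1 / 1!
≈ 0.5488116361 × 0.6 / 1 ≈ 0.329287

P(X=1) ≈ 0.329287 ≈ 32.93%


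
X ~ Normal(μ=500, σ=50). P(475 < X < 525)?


z₁=(475-500)/50=-0.5, z₂=(525-500)/50=0.5
P = Φ(0.5) - Φ(-0.5) = 0.691462 - 0.308538 = 0.382924 ≈ 0.3829

P(475 < X < 525) ≈ 0.3829


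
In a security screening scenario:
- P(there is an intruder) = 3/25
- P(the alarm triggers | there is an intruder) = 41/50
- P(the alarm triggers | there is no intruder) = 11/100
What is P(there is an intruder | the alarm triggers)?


Using Bayes' theorem:
P(A|B) = P(B|A)·P(A) / P(B)

P(the alarm triggers) = 41/50 × 3/25 + 11/100 × 22/25
= 123/1250 + 121/1250 = 122/625

P(there is an intruder|the alarm triggers) = (123/1250) / (122/625) = 123/244

P(there is an intruder|the alarm triggers) = 123/244 ≈ 50.41%


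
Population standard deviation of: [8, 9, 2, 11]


Mean = 30/4 = 15/2
  (8-15/2)²=1/4
  (9-15/2)²=9/4
  (2-15/2)²=121/4
  (11-15/2)²=49/4
Σ(x-μ)² = 45
σ² = 45/4

σ = √(45/4) ≈ 3.3541


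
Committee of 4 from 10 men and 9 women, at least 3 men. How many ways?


Count by #men:
  3M,1W: C(10,3)×C(9,1)=1080
  4M,0W: C(10,4)×C(9,0)=210
Total = 1290

1290


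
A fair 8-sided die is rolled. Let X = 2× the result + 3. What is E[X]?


E[die] = (1+8)/2 = 9/2
E[X] = 2×9/2 + 3 = 12

E[X] = 12


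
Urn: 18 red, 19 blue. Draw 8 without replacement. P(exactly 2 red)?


Hypergeometric: C(18,2)×C(19,6)/C(37,8)
= 153×27132/38608020 = 6783/63085

P(X=2) = 6783/63085 ≈ 10.75%


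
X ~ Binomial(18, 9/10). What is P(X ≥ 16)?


P(X ≥ 16) = Σ P(X=i) for i=16..18
P(X=16) = 283512088894331673/1000000000000000000
P(X=17) = 150094635296999121/500000000000000000
P(X=18) = 150094635296999121/1000000000000000000
Sum = 183448998696332259/250000000000000000

P(X ≥ 16) = 183448998696332259/250000000000000000 ≈ 73.38%


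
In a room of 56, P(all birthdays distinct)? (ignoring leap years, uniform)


P(all different) = Π(365-i)/365 for i=0..55
= (365/365)×(364/365)×...×(310/365)
= 0.011668

P ≈ 0.0117 ≈ 1.17%


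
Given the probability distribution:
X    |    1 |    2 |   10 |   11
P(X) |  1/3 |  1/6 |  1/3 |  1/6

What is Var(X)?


E[X] = 35/6
E[X²] = 109/2
Var(X) = E[X²] - (E[X])² = 109/2 - 1225/36 = 737/36

Var(X) = 737/36 ≈ 20.4722


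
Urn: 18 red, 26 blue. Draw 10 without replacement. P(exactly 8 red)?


Hypergeometric: C(18,8)×C(26,2)/C(44,10)
= 43758×325/2481256778 = 49725/8675723

P(X=8) = 49725/8675723 ≈ 0.57%


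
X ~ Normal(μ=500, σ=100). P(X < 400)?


z = (400-500)/100 = -1.0
P(Z < -1.0) = 0.1587

P(X < 400) ≈ 0.1587


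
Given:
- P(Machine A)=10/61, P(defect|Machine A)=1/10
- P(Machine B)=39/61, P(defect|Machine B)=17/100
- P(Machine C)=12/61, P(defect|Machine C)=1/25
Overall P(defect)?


P(B) = Σ P(B|Aᵢ)×P(Aᵢ)
  1/10×10/61 = 1/61
  17/100×39/61 = 663/6100
  1/25×12/61 = 12/1525
Sum = 811/6100

P(defect) = 811/6100 ≈ 13.30%


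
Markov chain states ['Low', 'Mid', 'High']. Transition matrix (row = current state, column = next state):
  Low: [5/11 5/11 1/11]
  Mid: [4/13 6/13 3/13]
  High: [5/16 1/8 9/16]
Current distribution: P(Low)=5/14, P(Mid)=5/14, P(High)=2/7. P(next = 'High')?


P(next=High) = Σᵢ P(now=i)×P(i→High)
= 5/14×1/11 + 5/14×3/13 + 2/7×9/16
= 5/154 + 15/182 + 9/56 = 2207/8008

P = 2207/8008 ≈ 0.2756


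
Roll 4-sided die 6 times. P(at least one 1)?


P(no 1)^6 = (3/4)^6 = 729/4096
P(≥1) = 1 - 729/4096 = 3367/4096

P = 3367/4096 ≈ 82.20%


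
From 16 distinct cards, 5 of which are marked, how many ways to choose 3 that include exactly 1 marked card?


Choose 1 of the 5 marked cards and 2 of the other 11 cards:
C(5,1)×C(11,2) = 5×55 = 275

275


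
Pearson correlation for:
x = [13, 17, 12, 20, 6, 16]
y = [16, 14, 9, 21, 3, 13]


n=6, Σx=84, Σy=76, Σxy=1200, Σx²=1294, Σy²=1152
r = (6×1200 - 84×76)/√((6×1294 - 84²)(6×1152 - 76²))
= 816/√(708×1136) = 816/√804288 ≈ 816/896.8211 ≈ 0.9099

r ≈ 0.9099


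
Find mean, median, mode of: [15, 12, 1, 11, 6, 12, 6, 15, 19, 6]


Sorted: [1, 6, 6, 6, 11, 12, 12, 15, 15, 19]
Mean = 103/10
Median = 23/2
Freq: {15: 2, 12: 2, 1: 1, 11: 1, 6: 3, 19: 1}
Mode: [6]

Mean=103/10, Median=23/2, Mode=6


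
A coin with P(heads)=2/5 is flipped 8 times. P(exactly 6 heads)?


Binomial: P(X=6) = C(8,6)×p^6×(1-p)^2
= 28 × 64/15625 × 9/25 = 16128/390625

P(X=6) = 16128/390625 ≈ 4.13%


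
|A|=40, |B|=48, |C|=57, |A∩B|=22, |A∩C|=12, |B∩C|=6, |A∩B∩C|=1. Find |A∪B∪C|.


|A∪B∪C| = 40+48+57-22-12-6+1 = 106

|A∪B∪C| = 106


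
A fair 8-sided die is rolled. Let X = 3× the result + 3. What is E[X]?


E[die] = (1+8)/2 = 9/2
E[X] = 3×9/2 + 3 = 33/2

E[X] = 33/2


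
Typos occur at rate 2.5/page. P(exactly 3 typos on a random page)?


Poisson(λ=2.5): P(X=3) = e^(-λ)×λ^k/k!
= e^(-2.5) × 2.5^3 / 3!
≈ 0.08208499862 × 15.625 / 6 ≈ 0.213763

P(X=3) ≈ 0.213763 ≈ 21.38%


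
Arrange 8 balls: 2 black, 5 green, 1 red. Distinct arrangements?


8!/(2!×5!×1!) = 168

168


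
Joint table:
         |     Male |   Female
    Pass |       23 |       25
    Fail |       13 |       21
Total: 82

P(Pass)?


P(Pass) = (23+25)/82 = 48/82 = 24/41

P(Pass) = 24/41 ≈ 58.54%


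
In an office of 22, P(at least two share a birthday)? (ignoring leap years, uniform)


P(all different) = Π(365-i)/365 for i=0..21
= 0.524305
P(match) = 1 - 0.524305 = 0.475695

P ≈ 0.4757 ≈ 47.57%


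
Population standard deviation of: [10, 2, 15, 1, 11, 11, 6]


Mean = 56/7 = 8
  (10-8)²=4
  (2-8)²=36
  (15-8)²=49
  (1-8)²=49
  (11-8)²=9
  (11-8)²=9
  (6-8)²=4
Σ(x-μ)² = 160
σ² = 160/7

σ = √(160/7) ≈ 4.7809


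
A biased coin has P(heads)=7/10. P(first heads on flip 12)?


Geometric: P(X=12) = (1-p)^(k-1)×p = (3/10)^11×7/10 = 1240029/1000000000000

P(X=12) = 1240029/1000000000000 ≈ 0.00%


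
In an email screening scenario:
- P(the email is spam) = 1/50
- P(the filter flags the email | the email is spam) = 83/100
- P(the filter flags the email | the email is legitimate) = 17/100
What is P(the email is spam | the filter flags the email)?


Using Bayes' theorem:
P(A|B) = P(B|A)·P(A) / P(B)

P(the filter flags the email) = 83/100 × 1/50 + 17/100 × 49/50
= 83/5000 + 833/5000 = 229/1250

P(the email is spam|the filter flags the email) = (83/5000) / (229/1250) = 83/916

P(the email is spam|the filter flags the email) = 83/916 ≈ 9.06%


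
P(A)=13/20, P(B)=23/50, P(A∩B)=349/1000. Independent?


P(A)×P(B) = 299/1000
P(A∩B) = 349/1000
Not equal → NOT independent

No, not independent


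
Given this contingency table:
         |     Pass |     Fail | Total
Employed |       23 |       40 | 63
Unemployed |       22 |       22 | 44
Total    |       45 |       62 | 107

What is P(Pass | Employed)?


P(Pass | Employed) = 23/(23+40) = 23/63

P(Pass|Employed) = 23/63 ≈ 36.51%


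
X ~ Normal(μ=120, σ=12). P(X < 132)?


z = (132-120)/12 = 1.0
P(Z < 1.0) = 0.8413

P(X < 132) ≈ 0.8413


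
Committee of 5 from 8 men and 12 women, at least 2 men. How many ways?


Count by #men:
  2M,3W: C(8,2)×C(12,3)=6160
  3M,2W: C(8,3)×C(12,2)=3696
  4M,1W: C(8,4)×C(12,1)=840
  5M,0W: C(8,5)×C(12,0)=56
Total = 10752

10752


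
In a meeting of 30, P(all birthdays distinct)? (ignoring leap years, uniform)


P(all different) = Π(365-i)/365 for i=0..29
= (365/365)×(364/365)×...×(336/365)
= 0.293684

P ≈ 0.2937 ≈ 29.37%


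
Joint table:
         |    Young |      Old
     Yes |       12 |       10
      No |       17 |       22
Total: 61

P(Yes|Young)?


P(Yes|Young) = 12/(12+17) = 12/29

P = 12/29 ≈ 41.38%


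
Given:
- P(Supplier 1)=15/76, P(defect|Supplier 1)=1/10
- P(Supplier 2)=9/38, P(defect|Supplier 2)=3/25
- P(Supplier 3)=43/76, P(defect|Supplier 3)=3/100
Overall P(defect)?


P(B) = Σ P(B|Aᵢ)×P(Aᵢ)
  1/10×15/76 = 3/152
  3/25×9/38 = 27/950
  3/100×43/76 = 129/7600
Sum = 99/1520

P(defect) = 99/1520 ≈ 6.51%


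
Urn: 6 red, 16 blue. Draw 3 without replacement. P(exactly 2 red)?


Hypergeometric: C(6,2)×C(16,1)/C(22,3)
= 15×16/1540 = 12/77

P(X=2) = 12/77 ≈ 15.58%


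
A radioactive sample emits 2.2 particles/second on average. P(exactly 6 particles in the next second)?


Poisson(λ=2.2): P(X=6) = e^(-λ)×λ^k/k!
= e^(-2.2) × 2.2^6 / 6!
≈ 0.1108031584 × 113.379904 / 720 ≈ 0.017448

P(X=6) ≈ 0.017448 ≈ 1.74%


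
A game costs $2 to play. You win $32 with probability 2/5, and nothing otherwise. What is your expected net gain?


E[gain] = (32-2)×2/5 + (-2)×3/5
= 12 - 6/5 = 54/5

Expected net gain = $54/5 ≈ $10.80


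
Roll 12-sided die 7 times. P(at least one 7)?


P(no 7)^7 = (11/12)^7 = 19487171/35831808
P(≥1) = 1 - 19487171/35831808 = 16344637/35831808

P = 16344637/35831808 ≈ 45.61%


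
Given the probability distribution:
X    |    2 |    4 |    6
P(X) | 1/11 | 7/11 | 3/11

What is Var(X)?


E[X] = 48/11
E[X²] = 224/11
Var(X) = E[X²] - (E[X])² = 224/11 - 2304/121 = 160/121

Var(X) = 160/121 ≈ 1.3223


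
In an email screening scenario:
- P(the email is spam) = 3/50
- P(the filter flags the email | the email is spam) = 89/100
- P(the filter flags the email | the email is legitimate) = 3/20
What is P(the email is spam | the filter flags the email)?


Using Bayes' theorem:
P(A|B) = P(B|A)·P(A) / P(B)

P(the filter flags the email) = 89/100 × 3/50 + 3/20 × 47/50
= 267/5000 + 141/1000 = 243/1250

P(the email is spam|the filter flags the email) = (267/5000) / (243/1250) = 89/324

P(the email is spam|the filter flags the email) = 89/324 ≈ 27.47%


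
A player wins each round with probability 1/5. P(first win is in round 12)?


Geometric: P(X=12) = (1-p)^(k-1)×p = (4/5)^11×1/5 = 4194304/244140625

P(X=12) = 4194304/244140625 ≈ 1.72%


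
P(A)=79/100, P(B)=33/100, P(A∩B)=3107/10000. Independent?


P(A)×P(B) = 2607/10000
P(A∩B) = 3107/10000
Not equal → NOT independent

No, not independent


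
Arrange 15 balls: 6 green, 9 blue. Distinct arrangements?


15!/(6!×9!) = 5005

5005


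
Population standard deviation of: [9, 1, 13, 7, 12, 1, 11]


Mean = 54/7
  (9-54/7)²=81/49
  (1-54/7)²=2209/49
  (13-54/7)²=1369/49
  (7-54/7)²=25/49
  (12-54/7)²=900/49
  (1-54/7)²=2209/49
  (11-54/7)²=529/49
Σ(x-μ)² = 1046/7
σ² = (1046/7)/7 = 1046/49

σ = √(1046/49) ≈ 4.6203


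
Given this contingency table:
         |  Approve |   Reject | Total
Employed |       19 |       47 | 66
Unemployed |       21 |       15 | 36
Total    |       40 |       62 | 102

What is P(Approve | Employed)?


P(Approve | Employed) = 19/(19+47) = 19/66

P(Approve|Employed) = 19/66 ≈ 28.79%


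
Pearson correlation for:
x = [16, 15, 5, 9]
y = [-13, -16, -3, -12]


n=4, Σx=45, Σy=-44, Σxy=-571, Σx²=587, Σy²=578
r = (4×(-571) - 45×(-44))/√((4×587 - 45²)(4×578 - (-44)²))
= -304/√(323×376) = -304/√121448 ≈ -304/348.4939 ≈ -0.8723

r ≈ -0.8723


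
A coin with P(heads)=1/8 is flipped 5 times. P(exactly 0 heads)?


Binomial: P(X=0) = C(5,0)×p^0×(1-p)^5
= 1 × 1 × 16807/32768 = 16807/32768

P(X=0) = 16807/32768 ≈ 51.29%


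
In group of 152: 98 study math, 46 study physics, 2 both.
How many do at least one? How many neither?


|A∪B| = 98+46-2 = 142
Neither = 152-142 = 10

At least one: 142; Neither: 10


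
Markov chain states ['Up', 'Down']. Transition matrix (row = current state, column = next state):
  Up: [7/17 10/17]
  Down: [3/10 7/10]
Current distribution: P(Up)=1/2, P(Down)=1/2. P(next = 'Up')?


P(next=Up) = Σᵢ P(now=i)×P(i→Up)
= 1/2×7/17 + 1/2×3/10
= 7/34 + 3/20 = 121/340

P = 121/340 ≈ 0.3559


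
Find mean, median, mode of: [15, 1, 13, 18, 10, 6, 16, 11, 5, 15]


Sorted: [1, 5, 6, 10, 11, 13, 15, 15, 16, 18]
Mean = 110/10 = 11
Median = 12
Freq: {15: 2, 1: 1, 13: 1, 18: 1, 10: 1, 6: 1, 16: 1, 11: 1, 5: 1}
Mode: [15]

Mean=11, Median=12, Mode=15


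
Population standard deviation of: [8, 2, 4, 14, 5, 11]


Mean = 44/6 = 22/3
  (8-22/3)²=4/9
  (2-22/3)²=256/9
  (4-22/3)²=100/9
  (14-22/3)²=400/9
  (5-22/3)²=49/9
  (11-22/3)²=121/9
Σ(x-μ)² = 310/3
σ² = (310/3)/6 = 155/9

σ = √(155/9) ≈ 4.1500


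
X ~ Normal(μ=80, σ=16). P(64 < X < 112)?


z₁=(64-80)/16=-1.0, z₂=(112-80)/16=2.0
P = Φ(2.0) - Φ(-1.0) = 0.977250 - 0.158655 = 0.818595 ≈ 0.8186

P(64 < X < 112) ≈ 0.8186


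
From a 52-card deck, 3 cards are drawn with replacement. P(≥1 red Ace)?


P(not a red Ace) = 50/52 = 25/26
P(none in 3 draws) = (25/26)^3 = 15625/17576
P(≥1 red Ace) = 1 - 15625/17576 = 1951/17576

P = 1951/17576 ≈ 11.10%


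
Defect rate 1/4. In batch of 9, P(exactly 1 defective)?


Binomial: P(X=1) = C(9,1)×p^1×(1-p)^8
= 9 × 1/4 × 6561/65536 = 59049/262144

P(X=1) = 59049/262144 ≈ 22.53%


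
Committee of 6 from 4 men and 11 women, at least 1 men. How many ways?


Count by #men:
  1M,5W: C(4,1)×C(11,5)=1848
  2M,4W: C(4,2)×C(11,4)=1980
  3M,3W: C(4,3)×C(11,3)=660
  4M,2W: C(4,4)×C(11,2)=55
Total = 4543

4543


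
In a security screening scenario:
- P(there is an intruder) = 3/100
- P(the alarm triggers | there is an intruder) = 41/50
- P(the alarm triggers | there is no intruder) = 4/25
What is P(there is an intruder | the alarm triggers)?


Using Bayes' theorem:
P(A|B) = P(B|A)·P(A) / P(B)

P(the alarm triggers) = 41/50 × 3/100 + 4/25 × 97/100
= 123/5000 + 97/625 = 899/5000

P(there is an intruder|the alarm triggers) = (123/5000) / (899/5000) = 123/899

P(there is an intruder|the alarm triggers) = 123/899 ≈ 13.68%


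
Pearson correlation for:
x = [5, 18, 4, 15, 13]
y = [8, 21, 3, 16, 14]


n=5, Σx=55, Σy=62, Σxy=852, Σx²=759, Σy²=966
r = (5×852 - 55×62)/√((5×759 - 55²)(5×966 - 62²))
= 850/√(770×986) = 850/√759220 ≈ 850/871.3323 ≈ 0.9755

r ≈ 0.9755


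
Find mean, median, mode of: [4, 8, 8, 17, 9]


Sorted: [4, 8, 8, 9, 17]
Mean = 46/5
Median = 8
Freq: {4: 1, 8: 2, 17: 1, 9: 1}
Mode: [8]

Mean=46/5, Median=8, Mode=8


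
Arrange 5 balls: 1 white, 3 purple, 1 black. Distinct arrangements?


5!/(1!×3!×1!) = 20

20


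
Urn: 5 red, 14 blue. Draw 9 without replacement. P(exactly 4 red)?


Hypergeometric: C(5,4)×C(14,5)/C(19,9)
= 5×2002/92378 = 35/323

P(X=4) = 35/323 ≈ 10.84%


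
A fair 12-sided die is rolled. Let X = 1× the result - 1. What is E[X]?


E[die] = (1+12)/2 = 13/2
E[X] = 1×13/2 - 1 = 11/2

E[X] = 11/2


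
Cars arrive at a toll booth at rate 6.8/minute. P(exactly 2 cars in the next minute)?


Poisson(λ=6.8): P(X=2) = e^(-λ)×λ^k/k!
= e^(-6.8) × 6.8^2 / 2!
≈ 0.001113775148 × 46.24 / 2 ≈ 0.025750

P(X=2) ≈ 0.025750 ≈ 2.58%


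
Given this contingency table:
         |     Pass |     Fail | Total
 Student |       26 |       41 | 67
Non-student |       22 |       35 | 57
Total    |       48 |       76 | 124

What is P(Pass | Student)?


P(Pass | Student) = 26/(26+41) = 26/67

P(Pass|Student) = 26/67 ≈ 38.81%


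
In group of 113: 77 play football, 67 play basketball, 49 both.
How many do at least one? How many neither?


|A∪B| = 77+67-49 = 95
Neither = 113-95 = 18

At least one: 95; Neither: 18


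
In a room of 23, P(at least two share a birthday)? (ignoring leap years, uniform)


P(all different) = Π(365-i)/365 for i=0..22
= 0.492703
P(match) = 1 - 0.492703 = 0.507297

P ≈ 0.5073 ≈ 50.73%


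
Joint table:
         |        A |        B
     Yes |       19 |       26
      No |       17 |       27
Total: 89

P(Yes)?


P(Yes) = (19+26)/89 = 45/89

P(Yes) = 45/89 ≈ 50.56%


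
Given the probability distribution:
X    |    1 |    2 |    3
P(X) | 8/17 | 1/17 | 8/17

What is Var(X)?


E[X] = 2
E[X²] = 84/17
Var(X) = E[X²] - (E[X])² = 84/17 - 4 = 16/17

Var(X) = 16/17 ≈ 0.9412


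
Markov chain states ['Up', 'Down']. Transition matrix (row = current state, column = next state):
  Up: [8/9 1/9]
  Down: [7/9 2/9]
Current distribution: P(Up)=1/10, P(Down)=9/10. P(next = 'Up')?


P(next=Up) = Σᵢ P(now=i)×P(i→Up)
= 1/10×8/9 + 9/10×7/9
= 4/45 + 7/10 = 71/90

P = 71/90 ≈ 0.7889


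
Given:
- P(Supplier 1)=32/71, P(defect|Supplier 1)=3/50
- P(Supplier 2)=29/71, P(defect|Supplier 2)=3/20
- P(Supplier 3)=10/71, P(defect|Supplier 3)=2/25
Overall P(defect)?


P(B) = Σ P(B|Aᵢ)×P(Aᵢ)
  3/50×32/71 = 48/1775
  3/20×29/71 = 87/1420
  2/25×10/71 = 4/355
Sum = 707/7100

P(defect) = 707/7100 ≈ 9.96%


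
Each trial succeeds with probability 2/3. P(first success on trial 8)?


Geometric: P(X=8) = (1-p)^(k-1)×p = (1/3)^7×2/3 = 2/6561

P(X=8) = 2/6561 ≈ 0.03%


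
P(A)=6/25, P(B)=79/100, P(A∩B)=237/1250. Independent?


P(A)×P(B) = 237/1250
P(A∩B) = 237/1250
Equal ✓ → Independent

Yes, independent


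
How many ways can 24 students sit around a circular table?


Circular arrangements of 24 distinct objects: fix one position to break rotational symmetry.
(n-1)! = 23! = 25852016738884976640000

25852016738884976640000


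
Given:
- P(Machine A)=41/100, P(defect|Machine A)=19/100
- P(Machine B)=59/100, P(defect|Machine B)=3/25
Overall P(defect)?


P(B) = Σ P(B|Aᵢ)×P(Aᵢ)
  19/100×41/100 = 779/10000
  3/25×59/100 = 177/2500
Sum = 1487/10000

P(defect) = 1487/10000 ≈ 14.87%


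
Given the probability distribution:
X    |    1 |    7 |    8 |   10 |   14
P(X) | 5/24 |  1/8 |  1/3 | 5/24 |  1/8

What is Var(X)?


E[X] = 91/12
E[X²] = 73
Var(X) = E[X²] - (E[X])² = 73 - 8281/144 = 2231/144

Var(X) = 2231/144 ≈ 15.4931


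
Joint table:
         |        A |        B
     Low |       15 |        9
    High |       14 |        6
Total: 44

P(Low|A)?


P(Low|A) = 15/(15+14) = 15/29

P = 15/29 ≈ 51.72%


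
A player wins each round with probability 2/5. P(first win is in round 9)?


Geometric: P(X=9) = (1-p)^(k-1)×p = (3/5)^8×2/5 = 13122/1953125

P(X=9) = 13122/1953125 ≈ 0.67%


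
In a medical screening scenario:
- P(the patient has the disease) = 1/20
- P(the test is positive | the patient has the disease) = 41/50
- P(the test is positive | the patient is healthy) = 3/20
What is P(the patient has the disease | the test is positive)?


Using Bayes' theorem:
P(A|B) = P(B|A)·P(A) / P(B)

P(the test is positive) = 41/50 × 1/20 + 3/20 × 19/20
= 41/1000 + 57/400 = 367/2000

P(the patient has the disease|the test is positive) = (41/1000) / (367/2000) = 82/367

P(the patient has the disease|the test is positive) = 82/367 ≈ 22.34%


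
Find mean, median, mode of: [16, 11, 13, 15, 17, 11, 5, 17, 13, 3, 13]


Sorted: [3, 5, 11, 11, 13, 13, 13, 15, 16, 17, 17]
Mean = 134/11
Median = 13
Freq: {16: 1, 11: 2, 13: 3, 15: 1, 17: 2, 5: 1, 3: 1}
Mode: [13]

Mean=134/11, Median=13, Mode=13


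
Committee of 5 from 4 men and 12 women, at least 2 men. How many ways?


Count by #men:
  2M,3W: C(4,2)×C(12,3)=1320
  3M,2W: C(4,3)×C(12,2)=264
  4M,1W: C(4,4)×C(12,1)=12
Total = 1596

1596


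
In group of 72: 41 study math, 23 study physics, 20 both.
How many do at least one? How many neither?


|A∪B| = 41+23-20 = 44
Neither = 72-44 = 28

At least one: 44; Neither: 28


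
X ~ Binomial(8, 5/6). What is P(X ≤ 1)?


P(X ≤ 1) = Σ P(X=i) for i=0..1
P(X=0) = 1/1679616
P(X=1) = 5/209952
Sum = 41/1679616

P(X ≤ 1) = 41/1679616 ≈ 0.00%


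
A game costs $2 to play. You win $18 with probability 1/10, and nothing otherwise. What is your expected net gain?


E[gain] = (18-2)×1/10 + (-2)×9/10
= 8/5 - 9/5 = -1/5

Expected net gain = $-1/5 ≈ $-0.20


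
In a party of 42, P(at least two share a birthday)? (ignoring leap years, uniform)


P(all different) = Π(365-i)/365 for i=0..41
= 0.085970
P(match) = 1 - 0.085970 = 0.914030

P ≈ 0.9140 ≈ 91.40%


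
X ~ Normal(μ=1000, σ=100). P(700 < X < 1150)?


z₁=(700-1000)/100=-3.0, z₂=(1150-1000)/100=1.5
P = Φ(1.5) - Φ(-3.0) = 0.933193 - 0.001350 = 0.931843 ≈ 0.9318

P(700 < X < 1150) ≈ 0.9318


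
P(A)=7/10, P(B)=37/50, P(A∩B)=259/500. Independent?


P(A)×P(B) = 259/500
P(A∩B) = 259/500
Equal ✓ → Independent

Yes, independent


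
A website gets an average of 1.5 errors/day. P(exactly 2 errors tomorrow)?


Poisson(λ=1.5): P(X=2) = e^(-λ)×λ^k/k!
= e^(-1.5) × 1.5^2 / 2!
≈ 0.2231301601 × 2.25 / 2 ≈ 0.251021

P(X=2) ≈ 0.251021 ≈ 25.10%


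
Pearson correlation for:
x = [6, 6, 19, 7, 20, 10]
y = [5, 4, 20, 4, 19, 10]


n=6, Σx=68, Σy=62, Σxy=942, Σx²=982, Σy²=918
r = (6×942 - 68×62)/√((6×982 - 68²)(6×918 - 62²))
= 1436/√(1268×1664) = 1436/√2109952 ≈ 1436/1452.5674 ≈ 0.9886

r ≈ 0.9886


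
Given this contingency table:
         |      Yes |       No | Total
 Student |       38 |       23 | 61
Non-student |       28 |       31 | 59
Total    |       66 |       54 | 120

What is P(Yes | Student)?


P(Yes | Student) = 38/(38+23) = 38/61

P(Yes|Student) = 38/61 ≈ 62.30%


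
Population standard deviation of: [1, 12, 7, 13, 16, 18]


Mean = 67/6
  (1-67/6)²=3721/36
  (12-67/6)²=25/36
  (7-67/6)²=625/36
  (13-67/6)²=121/36
  (16-67/6)²=841/36
  (18-67/6)²=1681/36
Σ(x-μ)² = 1169/6
σ² = (1169/6)/6 = 1169/36

σ = √(1169/36) ≈ 5.6984


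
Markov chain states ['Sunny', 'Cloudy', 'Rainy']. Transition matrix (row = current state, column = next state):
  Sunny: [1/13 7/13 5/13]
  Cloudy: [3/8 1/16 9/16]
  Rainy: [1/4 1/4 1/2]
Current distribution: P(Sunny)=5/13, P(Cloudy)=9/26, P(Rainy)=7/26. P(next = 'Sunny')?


P(next=Sunny) = Σᵢ P(now=i)×P(i→Sunny)
= 5/13×1/13 + 9/26×3/8 + 7/26×1/4
= 5/169 + 27/208 + 7/104 = 613/2704

P = 613/2704 ≈ 0.2267


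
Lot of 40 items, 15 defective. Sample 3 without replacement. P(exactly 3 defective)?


Hypergeometric: C(15,3)×C(25,0)/C(40,3)
= 455×1/9880 = 7/152

P(X=3) = 7/152 ≈ 4.61%


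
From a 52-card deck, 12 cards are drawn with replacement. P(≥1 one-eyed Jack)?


P(not a one-eyed Jack) = 50/52 = 25/26
P(none in 12 draws) = (25/26)^12 = 59604644775390625/95428956661682176
P(≥1 one-eyed Jack) = 1 - 59604644775390625/95428956661682176 = 35824311886291551/95428956661682176

P = 35824311886291551/95428956661682176 ≈ 37.54%


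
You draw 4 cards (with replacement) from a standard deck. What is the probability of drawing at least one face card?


P(not a face card) = 40/52 = 10/13
P(none in 4 draws) = (10/13)^4 = 10000/28561
P(≥1 face card) = 1 - 10000/28561 = 18561/28561

P = 18561/28561 ≈ 64.99%


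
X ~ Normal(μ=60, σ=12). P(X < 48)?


z = (48-60)/12 = -1.0
P(Z < -1.0) = 0.1587

P(X < 48) ≈ 0.1587


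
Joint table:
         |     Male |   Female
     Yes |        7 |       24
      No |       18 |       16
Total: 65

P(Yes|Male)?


P(Yes|Male) = 7/(7+18) = 7/25

P = 7/25 ≈ 28.00%


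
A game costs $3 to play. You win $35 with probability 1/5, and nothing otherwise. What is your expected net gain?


E[gain] = (35-3)×1/5 + (-3)×4/5
= 32/5 - 12/5 = 4

Expected net gain = $4 ≈ $4.00


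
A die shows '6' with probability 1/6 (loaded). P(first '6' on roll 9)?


Geometric: P(X=9) = (1-p)^(k-1)×p = (5/6)^8×1/6 = 390625/10077696

P(X=9) = 390625/10077696 ≈ 3.88%


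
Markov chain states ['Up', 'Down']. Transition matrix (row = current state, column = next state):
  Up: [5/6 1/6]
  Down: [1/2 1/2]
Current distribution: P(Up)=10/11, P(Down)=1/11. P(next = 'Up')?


P(next=Up) = Σᵢ P(now=i)×P(i→Up)
= 10/11×5/6 + 1/11×1/2
= 25/33 + 1/22 = 53/66

P = 53/66 ≈ 0.8030


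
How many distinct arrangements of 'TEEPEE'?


Letters: 6, freq: {'T': 1, 'E': 4, 'P': 1}
6!/(1!×4!×1!) = 720/24 = 30

30


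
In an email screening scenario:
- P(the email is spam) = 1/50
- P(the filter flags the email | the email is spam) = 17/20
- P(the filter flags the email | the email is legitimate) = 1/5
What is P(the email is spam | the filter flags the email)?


Using Bayes' theorem:
P(A|B) = P(B|A)·P(A) / P(B)

P(the filter flags the email) = 17/20 × 1/50 + 1/5 × 49/50
= 17/1000 + 49/250 = 213/1000

P(the email is spam|the filter flags the email) = (17/1000) / (213/1000) = 17/213

P(the email is spam|the filter flags the email) = 17/213 ≈ 7.98%


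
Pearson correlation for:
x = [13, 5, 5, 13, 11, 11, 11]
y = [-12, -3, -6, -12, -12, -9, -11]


n=7, Σx=69, Σy=-65, Σxy=-709, Σx²=751, Σy²=679
r = (7×(-709) - 69×(-65))/√((7×751 - 69²)(7×679 - (-65)²))
= -478/√(496×528) = -478/√261888 ≈ -478/511.7499 ≈ -0.9340

r ≈ -0.9340


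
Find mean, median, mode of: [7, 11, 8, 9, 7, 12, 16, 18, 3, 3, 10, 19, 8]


Sorted: [3, 3, 7, 7, 8, 8, 9, 10, 11, 12, 16, 18, 19]
Mean = 131/13
Median = 9
Freq: {7: 2, 11: 1, 8: 2, 9: 1, 12: 1, 16: 1, 18: 1, 3: 2, 10: 1, 19: 1}
Mode: [3, 7, 8]

Mean=131/13, Median=9, Mode=[3, 7, 8]


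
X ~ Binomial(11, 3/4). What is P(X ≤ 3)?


P(X ≤ 3) = Σ P(X=i) for i=0..3
P(X=0) = 1/4194304
P(X=1) = 33/4194304
P(X=2) = 495/4194304
P(X=3) = 4455/4194304
Sum = 623/524288

P(X ≤ 3) = 623/524288 ≈ 0.12%


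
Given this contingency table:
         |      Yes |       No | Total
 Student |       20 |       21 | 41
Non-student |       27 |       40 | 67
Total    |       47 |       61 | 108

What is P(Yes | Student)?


P(Yes | Student) = 20/(20+21) = 20/41

P(Yes|Student) = 20/41 ≈ 48.78%


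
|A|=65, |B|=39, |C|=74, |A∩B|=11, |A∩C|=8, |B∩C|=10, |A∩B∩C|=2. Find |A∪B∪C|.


|A∪B∪C| = 65+39+74-11-8-10+2 = 151

|A∪B∪C| = 151


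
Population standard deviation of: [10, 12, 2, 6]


Mean = 30/4 = 15/2
  (10-15/2)²=25/4
  (12-15/2)²=81/4
  (2-15/2)²=121/4
  (6-15/2)²=9/4
Σ(x-μ)² = 59
σ² = 59/4

σ = √(59/4) ≈ 3.8406


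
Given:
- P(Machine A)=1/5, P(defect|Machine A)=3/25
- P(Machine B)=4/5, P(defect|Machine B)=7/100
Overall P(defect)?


P(B) = Σ P(B|Aᵢ)×P(Aᵢ)
  3/25×1/5 = 3/125
  7/100×4/5 = 7/125
Sum = 2/25

P(defect) = 2/25 ≈ 8.00%


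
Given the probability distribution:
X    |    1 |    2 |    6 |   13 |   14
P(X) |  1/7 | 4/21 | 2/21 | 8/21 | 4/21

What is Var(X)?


E[X] = 61/7
E[X²] = 2227/21
Var(X) = E[X²] - (E[X])² = 2227/21 - 3721/49 = 4426/147

Var(X) = 4426/147 ≈ 30.1088


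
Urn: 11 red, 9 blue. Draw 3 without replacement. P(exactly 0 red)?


Hypergeometric: C(11,0)×C(9,3)/C(20,3)
= 1×84/1140 = 7/95

P(X=0) = 7/95 ≈ 7.37%


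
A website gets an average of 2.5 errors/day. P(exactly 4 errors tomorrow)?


Poisson(λ=2.5): P(X=4) = e^(-λ)×λ^k/k!
= e^(-2.5) × 2.5^4 / 4!
≈ 0.08208499862 × 39.0625 / 24 ≈ 0.133602

P(X=4) ≈ 0.133602 ≈ 13.36%


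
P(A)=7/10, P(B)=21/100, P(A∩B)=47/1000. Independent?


P(A)×P(B) = 147/1000
P(A∩B) = 47/1000
Not equal → NOT independent

No, not independent


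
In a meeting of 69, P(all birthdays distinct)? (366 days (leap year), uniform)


P(all different) = Π(366-i)/366 for i=0..68
= (366/366)×(365/366)×...×(298/366)
= 0.001057

P ≈ 0.0011 ≈ 0.11%


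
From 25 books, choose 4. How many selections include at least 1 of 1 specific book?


Complement: C(25,4) - C(24,4) = 12650 - 10626 = 2024

2024


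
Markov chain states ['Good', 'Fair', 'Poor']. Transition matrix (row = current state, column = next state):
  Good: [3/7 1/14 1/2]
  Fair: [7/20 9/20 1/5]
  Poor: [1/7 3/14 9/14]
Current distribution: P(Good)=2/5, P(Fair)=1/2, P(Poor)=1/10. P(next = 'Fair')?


P(next=Fair) = Σᵢ P(now=i)×P(i→Fair)
= 2/5×1/14 + 1/2×9/20 + 1/10×3/14
= 1/35 + 9/40 + 3/140 = 11/40

P = 11/40 ≈ 0.2750


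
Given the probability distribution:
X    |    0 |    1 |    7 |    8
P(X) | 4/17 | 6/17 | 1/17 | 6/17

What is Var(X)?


E[X] = 61/17
E[X²] = 439/17
Var(X) = E[X²] - (E[X])² = 439/17 - 3721/289 = 3742/289

Var(X) = 3742/289 ≈ 12.9481


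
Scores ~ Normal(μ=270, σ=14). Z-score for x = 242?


z = (x - μ)/σ = (242 - 270)/14 = -2.0

z = -2.0


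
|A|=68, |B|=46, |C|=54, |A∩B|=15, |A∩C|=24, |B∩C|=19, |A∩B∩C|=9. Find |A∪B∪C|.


|A∪B∪C| = 68+46+54-15-24-19+9 = 119

|A∪B∪C| = 119


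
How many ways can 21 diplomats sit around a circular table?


Circular arrangements of 21 distinct objects: fix one position to break rotational symmetry.
(n-1)! = 20! = 2432902008176640000

2432902008176640000


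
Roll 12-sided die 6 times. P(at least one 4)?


P(no 4)^6 = (11/12)^6 = 1771561/2985984
P(≥1) = 1 - 1771561/2985984 = 1214423/2985984

P = 1214423/2985984 ≈ 40.67%


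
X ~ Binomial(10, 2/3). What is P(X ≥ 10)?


P(X ≥ 10) = Σ P(X=i) for i=10..10
P(X=10) = 1024/59049
Sum = 1024/59049

P(X ≥ 10) = 1024/59049 ≈ 1.73%


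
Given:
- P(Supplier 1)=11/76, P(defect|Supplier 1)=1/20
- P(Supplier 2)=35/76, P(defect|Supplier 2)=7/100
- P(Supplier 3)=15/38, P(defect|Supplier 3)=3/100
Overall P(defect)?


P(B) = Σ P(B|Aᵢ)×P(Aᵢ)
  1/20×11/76 = 11/1520
  7/100×35/76 = 49/1520
  3/100×15/38 = 9/760
Sum = 39/760

P(defect) = 39/760 ≈ 5.13%


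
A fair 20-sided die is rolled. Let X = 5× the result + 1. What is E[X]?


E[die] = (1+20)/2 = 21/2
E[X] = 5×21/2 + 1 = 107/2

E[X] = 107/2


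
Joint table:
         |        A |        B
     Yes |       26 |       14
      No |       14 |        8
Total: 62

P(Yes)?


P(Yes) = (26+14)/62 = 40/62 = 20/31

P(Yes) = 20/31 ≈ 64.52%


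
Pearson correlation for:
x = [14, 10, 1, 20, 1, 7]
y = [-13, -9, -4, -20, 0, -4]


n=6, Σx=53, Σy=-50, Σxy=-704, Σx²=747, Σy²=682
r = (6×(-704) - 53×(-50))/√((6×747 - 53²)(6×682 - (-50)²))
= -1574/√(1673×1592) = -1574/√2663416 ≈ -1574/1631.9975 ≈ -0.9645

r ≈ -0.9645


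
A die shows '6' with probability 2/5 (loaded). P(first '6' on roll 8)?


Geometric: P(X=8) = (1-p)^(k-1)×p = (3/5)^7×2/5 = 4374/390625

P(X=8) = 4374/390625 ≈ 1.12%


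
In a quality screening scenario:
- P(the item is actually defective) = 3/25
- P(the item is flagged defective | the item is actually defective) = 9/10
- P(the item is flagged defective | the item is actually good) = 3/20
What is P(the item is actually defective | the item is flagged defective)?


Using Bayes' theorem:
P(A|B) = P(B|A)·P(A) / P(B)

P(the item is flagged defective) = 9/10 × 3/25 + 3/20 × 22/25
= 27/250 + 33/250 = 6/25

P(the item is actually defective|the item is flagged defective) = (27/250) / (6/25) = 9/20

P(the item is actually defective|the item is flagged defective) = 9/20 ≈ 45.00%


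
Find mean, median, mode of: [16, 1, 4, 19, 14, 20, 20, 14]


Sorted: [1, 4, 14, 14, 16, 19, 20, 20]
Mean = 108/8 = 27/2
Median = 15
Freq: {16: 1, 1: 1, 4: 1, 19: 1, 14: 2, 20: 2}
Mode: [14, 20]

Mean=27/2, Median=15, Mode=[14, 20]


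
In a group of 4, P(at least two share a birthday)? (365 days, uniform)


P(all different) = Π(365-i)/365 for i=0..3
= 0.983644
P(match) = 1 - 0.983644 = 0.016356

P ≈ 0.0164 ≈ 1.64%


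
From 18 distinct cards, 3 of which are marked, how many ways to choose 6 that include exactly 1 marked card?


Choose 1 of the 3 marked cards and 5 of the other 15 cards:
C(3,1)×C(15,5) = 3×3003 = 9009

9009


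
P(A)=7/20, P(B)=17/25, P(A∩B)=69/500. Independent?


P(A)×P(B) = 119/500
P(A∩B) = 69/500
Not equal → NOT independent

No, not independent


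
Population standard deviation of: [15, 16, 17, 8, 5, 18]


Mean = 79/6
  (15-79/6)²=121/36
  (16-79/6)²=289/36
  (17-79/6)²=529/36
  (8-79/6)²=961/36
  (5-79/6)²=2401/36
  (18-79/6)²=841/36
Σ(x-μ)² = 857/6
σ² = (857/6)/6 = 857/36

σ = √(857/36) ≈ 4.8791


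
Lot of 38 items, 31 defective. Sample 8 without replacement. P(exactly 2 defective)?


Hypergeometric: C(31,2)×C(7,6)/C(38,8)
= 465×7/48903492 = 35/525844

P(X=2) = 35/525844 ≈ 0.01%


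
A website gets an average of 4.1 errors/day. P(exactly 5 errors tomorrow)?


Poisson(λ=4.1): P(X=5) = e^(-λ)×λ^k/k!
= e^(-4.1) × 4.1^5 / 5!
≈ 0.0165726754 × 1158.56201 / 120 ≈ 0.160004

P(X=5) ≈ 0.160004 ≈ 16.00%


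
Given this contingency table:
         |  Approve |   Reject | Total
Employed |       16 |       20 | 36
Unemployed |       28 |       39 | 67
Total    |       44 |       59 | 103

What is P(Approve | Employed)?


P(Approve | Employed) = 16/(16+20) = 16/36 = 4/9

P(Approve|Employed) = 4/9 ≈ 44.44%


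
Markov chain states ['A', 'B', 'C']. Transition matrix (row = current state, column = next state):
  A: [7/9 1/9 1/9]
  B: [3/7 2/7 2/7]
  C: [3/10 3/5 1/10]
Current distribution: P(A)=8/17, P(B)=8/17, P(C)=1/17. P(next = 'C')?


P(next=C) = Σᵢ P(now=i)×P(i→C)
= 8/17×1/9 + 8/17×2/7 + 1/17×1/10
= 8/153 + 16/119 + 1/170 = 2063/10710

P = 2063/10710 ≈ 0.1926


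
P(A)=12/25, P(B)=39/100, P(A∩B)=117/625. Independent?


P(A)×P(B) = 117/625
P(A∩B) = 117/625
Equal ✓ → Independent

Yes, independent


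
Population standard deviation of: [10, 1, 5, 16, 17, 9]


Mean = 58/6 = 29/3
  (10-29/3)²=1/9
  (1-29/3)²=676/9
  (5-29/3)²=196/9
  (16-29/3)²=361/9
  (17-29/3)²=484/9
  (9-29/3)²=4/9
Σ(x-μ)² = 574/3
σ² = (574/3)/6 = 287/9

σ = √(287/9) ≈ 5.6470


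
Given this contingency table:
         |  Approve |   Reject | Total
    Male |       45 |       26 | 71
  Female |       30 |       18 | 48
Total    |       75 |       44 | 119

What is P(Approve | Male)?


P(Approve | Male) = 45/(45+26) = 45/71

P(Approve|Male) = 45/71 ≈ 63.38%


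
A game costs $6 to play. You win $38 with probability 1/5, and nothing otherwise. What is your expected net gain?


E[gain] = (38-6)×1/5 + (-6)×4/5
= 32/5 - 24/5 = 8/5

Expected net gain = $8/5 ≈ $1.60


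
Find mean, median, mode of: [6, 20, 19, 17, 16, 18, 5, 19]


Sorted: [5, 6, 16, 17, 18, 19, 19, 20]
Mean = 120/8 = 15
Median = 35/2
Freq: {6: 1, 20: 1, 19: 2, 17: 1, 16: 1, 18: 1, 5: 1}
Mode: [19]

Mean=15, Median=35/2, Mode=19


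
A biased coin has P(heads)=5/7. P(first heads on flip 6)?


Geometric: P(X=6) = (1-p)^(k-1)×p = (2/7)^5×5/7 = 160/117649

P(X=6) = 160/117649 ≈ 0.14%


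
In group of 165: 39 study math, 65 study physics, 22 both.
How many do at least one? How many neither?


|A∪B| = 39+65-22 = 82
Neither = 165-82 = 83

At least one: 82; Neither: 83


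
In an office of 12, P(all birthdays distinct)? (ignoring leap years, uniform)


P(all different) = Π(365-i)/365 for i=0..11
= (365/365)×(364/365)×...×(354/365)
= 0.832975

P ≈ 0.8330 ≈ 83.30%


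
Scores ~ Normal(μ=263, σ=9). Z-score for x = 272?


z = (x - μ)/σ = (272 - 263)/9 = 1.0

z = 1.0


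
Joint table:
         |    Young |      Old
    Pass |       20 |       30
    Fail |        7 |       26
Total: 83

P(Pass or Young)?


P(Pass∨Young) = P(Pass) + P(Young) - P(Pass∧Young)
= (50 + 27 - 20)/83 = 57/83

P = 57/83 ≈ 68.67%


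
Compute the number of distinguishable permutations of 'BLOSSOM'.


Letters: 7, freq: {'B': 1, 'L': 1, 'O': 2, 'S': 2, 'M': 1}
7!/(1!×1!×2!×2!×1!) = 5040/4 = 1260

1260


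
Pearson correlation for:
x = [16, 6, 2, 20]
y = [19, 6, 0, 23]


n=4, Σx=44, Σy=48, Σxy=800, Σx²=696, Σy²=926
r = (4×800 - 44×48)/√((4×696 - 44²)(4×926 - 48²))
= 1088/√(848×1400) = 1088/√1187200 ≈ 1088/1089.5871 ≈ 0.9985

r ≈ 0.9985


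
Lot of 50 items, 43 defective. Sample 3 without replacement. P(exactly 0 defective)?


Hypergeometric: C(43,0)×C(7,3)/C(50,3)
= 1×35/19600 = 1/560

P(X=0) = 1/560 ≈ 0.18%


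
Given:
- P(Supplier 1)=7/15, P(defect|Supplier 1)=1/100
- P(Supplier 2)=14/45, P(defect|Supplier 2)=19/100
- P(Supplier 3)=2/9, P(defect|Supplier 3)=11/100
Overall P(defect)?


P(B) = Σ P(B|Aᵢ)×P(Aᵢ)
  1/100×7/15 = 7/1500
  19/100×14/45 = 133/2250
  11/100×2/9 = 11/450
Sum = 397/4500

P(defect) = 397/4500 ≈ 8.82%


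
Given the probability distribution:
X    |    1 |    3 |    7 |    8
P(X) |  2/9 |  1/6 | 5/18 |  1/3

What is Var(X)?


E[X] = 16/3
E[X²] = 110/3
Var(X) = E[X²] - (E[X])² = 110/3 - 256/9 = 74/9

Var(X) = 74/9 ≈ 8.2222


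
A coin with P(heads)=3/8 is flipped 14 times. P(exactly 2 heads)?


Binomial: P(X=2) = C(14,2)×p^2×(1-p)^12
= 91 × 9/64 × 244140625/68719476736 = 199951171875/4398046511104

P(X=2) = 199951171875/4398046511104 ≈ 4.55%


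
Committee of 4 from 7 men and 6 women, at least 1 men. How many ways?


Count by #men:
  1M,3W: C(7,1)×C(6,3)=140
  2M,2W: C(7,2)×C(6,2)=315
  3M,1W: C(7,3)×C(6,1)=210
  4M,0W: C(7,4)×C(6,0)=35
Total = 700

700


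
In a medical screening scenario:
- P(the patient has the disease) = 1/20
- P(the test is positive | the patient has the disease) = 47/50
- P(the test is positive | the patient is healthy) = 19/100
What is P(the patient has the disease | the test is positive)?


Using Bayes' theorem:
P(A|B) = P(B|A)·P(A) / P(B)

P(the test is positive) = 47/50 × 1/20 + 19/100 × 19/20
= 47/1000 + 361/2000 = 91/400

P(the patient has the disease|the test is positive) = (47/1000) / (91/400) = 94/455

P(the patient has the disease|the test is positive) = 94/455 ≈ 20.66%


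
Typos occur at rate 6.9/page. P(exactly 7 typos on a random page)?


Poisson(λ=6.9): P(X=7) = e^(-λ)×λ^k/k!
= e^(-6.9) × 6.9^7 / 7!
≈ 0.001007785429 × 744635.325259 / 5040 ≈ 0.148895

P(X=7) ≈ 0.148895 ≈ 14.89%


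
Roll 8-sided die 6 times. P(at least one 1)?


P(no 1)^6 = (7/8)^6 = 117649/262144
P(≥1) = 1 - 117649/262144 = 144495/262144

P = 144495/262144 ≈ 55.12%


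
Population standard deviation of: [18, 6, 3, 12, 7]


Mean = 46/5
  (18-46/5)²=1936/25
  (6-46/5)²=256/25
  (3-46/5)²=961/25
  (12-46/5)²=196/25
  (7-46/5)²=121/25
Σ(x-μ)² = 694/5
σ² = (694/5)/5 = 694/25

σ = √(694/25) ≈ 5.2688


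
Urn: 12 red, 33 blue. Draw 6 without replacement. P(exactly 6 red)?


Hypergeometric: C(12,6)×C(33,0)/C(45,6)
= 924×1/8145060 = 1/8815

P(X=6) = 1/8815 ≈ 0.01%


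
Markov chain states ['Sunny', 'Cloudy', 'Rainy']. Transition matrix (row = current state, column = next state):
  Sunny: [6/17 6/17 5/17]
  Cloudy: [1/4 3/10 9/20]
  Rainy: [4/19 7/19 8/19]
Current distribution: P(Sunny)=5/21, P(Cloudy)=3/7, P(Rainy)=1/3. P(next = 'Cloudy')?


P(next=Cloudy) = Σᵢ P(now=i)×P(i→Cloudy)
= 5/21×6/17 + 3/7×3/10 + 1/3×7/19
= 10/119 + 9/70 + 7/57 = 22751/67830

P = 22751/67830 ≈ 0.3354


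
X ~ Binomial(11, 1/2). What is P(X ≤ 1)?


P(X ≤ 1) = Σ P(X=i) for i=0..1
P(X=0) = 1/2048
P(X=1) = 11/2048
Sum = 3/512

P(X ≤ 1) = 3/512 ≈ 0.59%


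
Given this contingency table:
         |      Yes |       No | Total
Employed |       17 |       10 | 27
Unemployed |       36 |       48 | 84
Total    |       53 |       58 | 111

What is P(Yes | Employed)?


P(Yes | Employed) = 17/(17+10) = 17/27

P(Yes|Employed) = 17/27 ≈ 62.96%


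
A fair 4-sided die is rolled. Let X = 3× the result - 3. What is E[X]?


E[die] = (1+4)/2 = 5/2
E[X] = 3×5/2 - 3 = 9/2

E[X] = 9/2


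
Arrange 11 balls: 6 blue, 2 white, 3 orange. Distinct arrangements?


11!/(6!×2!×3!) = 4620

4620


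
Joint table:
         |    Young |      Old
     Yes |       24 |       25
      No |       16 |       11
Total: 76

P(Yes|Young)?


P(Yes|Young) = 24/(24+16) = 24/40 = 3/5

P = 3/5 ≈ 60.00%
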